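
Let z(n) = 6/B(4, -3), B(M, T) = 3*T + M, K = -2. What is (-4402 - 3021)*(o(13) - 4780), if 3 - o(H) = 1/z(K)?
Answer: 212720911/6 ≈ 3.5454e+7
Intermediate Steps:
B(M, T) = M + 3*T
z(n) = -6/5 (z(n) = 6/(4 + 3*(-3)) = 6/(4 - 9) = 6/(-5) = 6*(-1/5) = -6/5)
o(H) = 23/6 (o(H) = 3 - 1/(-6/5) = 3 - 1*(-5/6) = 3 + 5/6 = 23/6)
(-4402 - 3021)*(o(13) - 4780) = (-4402 - 3021)*(23/6 - 4780) = -7423*(-28657/6) = 212720911/6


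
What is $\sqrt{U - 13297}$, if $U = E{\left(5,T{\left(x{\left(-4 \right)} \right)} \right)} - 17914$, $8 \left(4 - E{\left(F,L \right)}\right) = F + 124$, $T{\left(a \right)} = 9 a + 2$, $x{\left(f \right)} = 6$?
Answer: $\frac{i \sqrt{499570}}{4} \approx 176.7 i$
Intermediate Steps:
$T{\left(a \right)} = 2 + 9 a$
$E{\left(F,L \right)} = - \frac{23}{2} - \frac{F}{8}$ ($E{\left(F,L \right)} = 4 - \frac{F + 124}{8} = 4 - \frac{124 + F}{8} = 4 - \left(\frac{31}{2} + \frac{F}{8}\right) = - \frac{23}{2} - \frac{F}{8}$)
$U = - \frac{143409}{8}$ ($U = \left(- \frac{23}{2} - \frac{5}{8}\right) - 17914 = - \frac{97}{8} - 17914 = - \frac{143409}{8} \approx -17926.0$)
$\sqrt{U - 13297} = \sqrt{- \frac{143409}{8} - 13297} = \sqrt{- \frac{249785}{8}} = \frac{i \sqrt{499570}}{4}$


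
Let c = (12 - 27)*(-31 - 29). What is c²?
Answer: 810000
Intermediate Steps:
c = 900 (c = -15*(-60) = 900)
c² = 900² = 810000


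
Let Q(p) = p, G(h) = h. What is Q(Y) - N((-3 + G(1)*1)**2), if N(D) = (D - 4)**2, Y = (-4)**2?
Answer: 16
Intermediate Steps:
Y = 16
N(D) = (-4 + D)**2
Q(Y) - N((-3 + G(1)*1)**2) = 16 - (-4 + (-3 + 1*1)**2)**2 = 16 - (-4 + (-3 + 1)**2)**2 = 16 - (-4 + (-2)**2)**2 = 16 - (-4 + 4)**2 = 16 - 1*0**2 = 16 - 1*0 = 16 + 0 = 16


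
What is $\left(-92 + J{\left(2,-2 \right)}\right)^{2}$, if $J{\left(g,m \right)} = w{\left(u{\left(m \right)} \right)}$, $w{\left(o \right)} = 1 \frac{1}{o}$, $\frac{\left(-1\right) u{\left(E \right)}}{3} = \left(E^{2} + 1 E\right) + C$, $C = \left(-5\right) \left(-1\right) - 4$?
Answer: $\frac{687241}{81} \approx 8484.5$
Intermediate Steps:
$C = 1$ ($C = 5 - 4 = 1$)
$u{\left(E \right)} = -3 - 3 E - 3 E^{2}$ ($u{\left(E \right)} = - 3 \left(\left(E^{2} + 1 E\right) + 1\right) = - 3 \left(\left(E^{2} + E\right) + 1\right) = - 3 \left(\left(E + E^{2}\right) + 1\right) = - 3 \left(1 + E + E^{2}\right) = -3 - 3 E - 3 E^{2}$)
$w{\left(o \right)} = \frac{1}{o}$
$J{\left(g,m \right)} = \frac{1}{-3 - 3 m - 3 m^{2}}$
$\left(-92 + J{\left(2,-2 \right)}\right)^{2} = \left(-92 - \frac{1}{3 + 3 \left(-2\right) + 3 \left(-2\right)^{2}}\right)^{2} = \left(-92 - \frac{1}{3 - 6 + 3 \cdot 4}\right)^{2} = \left(-92 - \frac{1}{3 - 6 + 12}\right)^{2} = \left(-92 - \frac{1}{9}\right)^{2} = \left(- \frac{829}{9}\right)^{2} = \frac{687241}{81}$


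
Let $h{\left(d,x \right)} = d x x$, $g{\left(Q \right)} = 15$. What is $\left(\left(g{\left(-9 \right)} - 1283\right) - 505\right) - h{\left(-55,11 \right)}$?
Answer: $4882$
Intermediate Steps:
$h{\left(d,x \right)} = d x^{2}$
$\left(\left(g{\left(-9 \right)} - 1283\right) - 505\right) - h{\left(-55,11 \right)} = \left(\left(15 - 1283\right) - 505\right) - - 55 \cdot 11^{2} = \left(-1268 - 505\right) - \left(-55\right) 121 = -1773 - -6655 = -1773 + 6655 = 4882$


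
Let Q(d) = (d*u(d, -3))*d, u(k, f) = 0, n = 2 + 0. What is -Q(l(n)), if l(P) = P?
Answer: 0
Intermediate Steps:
n = 2
Q(d) = 0 (Q(d) = (d*0)*d = 0*d = 0)
-Q(l(n)) = -1*0 = 0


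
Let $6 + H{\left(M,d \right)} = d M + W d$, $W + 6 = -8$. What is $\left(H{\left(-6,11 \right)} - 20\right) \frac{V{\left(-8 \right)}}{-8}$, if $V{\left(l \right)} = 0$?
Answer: $0$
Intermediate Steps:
$W = -14$ ($W = -6 - 8 = -14$)
$H{\left(M,d \right)} = -6 - 14 d + M d$ ($H{\left(M,d \right)} = -6 + \left(d M - 14 d\right) = -6 + \left(M d - 14 d\right) = -6 + \left(- 14 d + M d\right) = -6 - 14 d + M d$)
$\left(H{\left(-6,11 \right)} - 20\right) \frac{V{\left(-8 \right)}}{-8} = \left(\left(-6 - 154 - 66\right) - 20\right) \frac{0}{-8} = \left(\left(-6 - 154 - 66\right) - 20\right) 0 \left(- \frac{1}{8}\right) = \left(-226 - 20\right) 0 = \left(-246\right) 0 = 0$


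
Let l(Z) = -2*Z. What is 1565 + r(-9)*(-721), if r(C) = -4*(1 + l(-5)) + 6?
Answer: 28963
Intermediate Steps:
r(C) = -38 (r(C) = -4*(1 - 2*(-5)) + 6 = -4*(1 + 10) + 6 = -4*11 + 6 = -44 + 6 = -38)
1565 + r(-9)*(-721) = 1565 - 38*(-721) = 1565 + 27398 = 28963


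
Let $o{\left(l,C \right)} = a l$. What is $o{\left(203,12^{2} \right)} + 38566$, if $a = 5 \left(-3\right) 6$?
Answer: $20296$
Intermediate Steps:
$a = -90$ ($a = \left(-15\right) 6 = -90$)
$o{\left(l,C \right)} = - 90 l$
$o{\left(203,12^{2} \right)} + 38566 = \left(-90\right) 203 + 38566 = -18270 + 38566 = 20296$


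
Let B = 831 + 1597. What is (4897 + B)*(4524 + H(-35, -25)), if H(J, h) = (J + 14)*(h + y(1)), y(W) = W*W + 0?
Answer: 36830100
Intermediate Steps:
y(W) = W**2 (y(W) = W**2 + 0 = W**2)
H(J, h) = (1 + h)*(14 + J) (H(J, h) = (J + 14)*(h + 1**2) = (14 + J)*(h + 1) = (14 + J)*(1 + h) = (1 + h)*(14 + J))
B = 2428
(4897 + B)*(4524 + H(-35, -25)) = (4897 + 2428)*(4524 + (14 - 35 + 14*(-25) - 35*(-25))) = 7325*(4524 + (14 - 35 - 350 + 875)) = 7325*(4524 + 504) = 7325*5028 = 36830100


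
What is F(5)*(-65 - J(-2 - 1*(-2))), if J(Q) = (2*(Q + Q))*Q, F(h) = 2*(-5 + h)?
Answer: 0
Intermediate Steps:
F(h) = -10 + 2*h
J(Q) = 4*Q**2 (J(Q) = (2*(2*Q))*Q = (4*Q)*Q = 4*Q**2)
F(5)*(-65 - J(-2 - 1*(-2))) = (-10 + 2*5)*(-65 - 4*(-2 - 1*(-2))**2) = (-10 + 10)*(-65 - 4*(-2 + 2)**2) = 0*(-65 - 4*0**2) = 0*(-65 - 4*0) = 0*(-65 - 1*0) = 0*(-65 + 0) = 0*(-65) = 0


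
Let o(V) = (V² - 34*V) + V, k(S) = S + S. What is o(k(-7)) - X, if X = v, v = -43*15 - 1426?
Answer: 2729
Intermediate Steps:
v = -2071 (v = -645 - 1426 = -2071)
k(S) = 2*S
X = -2071
o(V) = V² - 33*V
o(k(-7)) - X = (2*(-7))*(-33 + 2*(-7)) - 1*(-2071) = -14*(-33 - 14) + 2071 = -14*(-47) + 2071 = 658 + 2071 = 2729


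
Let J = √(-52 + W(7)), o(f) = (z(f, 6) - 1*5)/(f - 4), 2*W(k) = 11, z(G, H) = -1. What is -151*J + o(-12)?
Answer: 3/8 - 151*I*√186/2 ≈ 0.375 - 1029.7*I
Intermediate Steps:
W(k) = 11/2 (W(k) = (½)*11 = 11/2)
o(f) = -6/(-4 + f) (o(f) = (-1 - 1*5)/(f - 4) = (-1 - 5)/(-4 + f) = -6/(-4 + f))
J = I*√186/2 (J = √(-52 + 11/2) = √(-93/2) = I*√186/2 ≈ 6.8191*I)
-151*J + o(-12) = -151*I*√186/2 - 6/(-4 - 12) = -151*I*√186/2 - 6/(-16) = -151*I*√186/2 - 6*(-1/16) = -151*I*√186/2 + 3/8 = 3/8 - 151*I*√186/2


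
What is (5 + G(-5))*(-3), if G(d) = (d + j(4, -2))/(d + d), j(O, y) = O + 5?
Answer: -69/5 ≈ -13.800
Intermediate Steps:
j(O, y) = 5 + O
G(d) = (9 + d)/(2*d) (G(d) = (d + (5 + 4))/(d + d) = (d + 9)/((2*d)) = (9 + d)*(1/(2*d)) = (9 + d)/(2*d))
(5 + G(-5))*(-3) = (5 + (½)*(9 - 5)/(-5))*(-3) = (5 + (½)*(-⅕)*4)*(-3) = (5 - ⅖)*(-3) = (23/5)*(-3) = -69/5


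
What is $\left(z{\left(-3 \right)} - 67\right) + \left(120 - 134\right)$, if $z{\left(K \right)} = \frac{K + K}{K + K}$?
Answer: $-80$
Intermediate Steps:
$z{\left(K \right)} = 1$ ($z{\left(K \right)} = \frac{2 K}{2 K} = 2 K \frac{1}{2 K} = 1$)
$\left(z{\left(-3 \right)} - 67\right) + \left(120 - 134\right) = \left(1 - 67\right) + \left(120 - 134\right) = -66 - 14 = -80$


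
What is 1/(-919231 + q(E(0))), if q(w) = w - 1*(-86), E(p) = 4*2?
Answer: -1/919137 ≈ -1.0880e-6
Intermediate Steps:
E(p) = 8
q(w) = 86 + w (q(w) = w + 86 = 86 + w)
1/(-919231 + q(E(0))) = 1/(-919231 + (86 + 8)) = 1/(-919231 + 94) = 1/(-919137) = -1/919137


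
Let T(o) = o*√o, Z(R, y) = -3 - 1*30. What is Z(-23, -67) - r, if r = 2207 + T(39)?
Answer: -2240 - 39*√39 ≈ -2483.6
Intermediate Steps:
Z(R, y) = -33 (Z(R, y) = -3 - 30 = -33)
T(o) = o^(3/2)
r = 2207 + 39*√39 (r = 2207 + 39^(3/2) = 2207 + 39*√39 ≈ 2450.6)
Z(-23, -67) - r = -33 - (2207 + 39*√39) = -33 + (-2207 - 39*√39) = -2240 - 39*√39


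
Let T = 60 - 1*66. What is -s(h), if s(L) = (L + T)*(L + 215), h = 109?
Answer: -33372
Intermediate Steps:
T = -6 (T = 60 - 66 = -6)
s(L) = (-6 + L)*(215 + L) (s(L) = (L - 6)*(L + 215) = (-6 + L)*(215 + L))
-s(h) = -(-1290 + 109² + 209*109) = -(-1290 + 11881 + 22781) = -1*33372 = -33372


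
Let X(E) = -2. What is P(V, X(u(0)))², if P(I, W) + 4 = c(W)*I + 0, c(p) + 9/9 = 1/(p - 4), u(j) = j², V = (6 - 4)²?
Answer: 676/9 ≈ 75.111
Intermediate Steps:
V = 4 (V = 2² = 4)
c(p) = -1 + 1/(-4 + p) (c(p) = -1 + 1/(p - 4) = -1 + 1/(-4 + p))
P(I, W) = -4 + I*(5 - W)/(-4 + W) (P(I, W) = -4 + (((5 - W)/(-4 + W))*I + 0) = -4 + (I*(5 - W)/(-4 + W) + 0) = -4 + I*(5 - W)/(-4 + W))
P(V, X(u(0)))² = ((16 - 4*(-2) - 1*4*(-5 - 2))/(-4 - 2))² = ((16 + 8 - 1*4*(-7))/(-6))² = (-(16 + 8 + 28)/6)² = (-⅙*52)² = (-26/3)² = 676/9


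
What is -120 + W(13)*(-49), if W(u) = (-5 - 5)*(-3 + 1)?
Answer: -1100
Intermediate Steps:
W(u) = 20 (W(u) = -10*(-2) = 20)
-120 + W(13)*(-49) = -120 + 20*(-49) = -120 - 980 = -1100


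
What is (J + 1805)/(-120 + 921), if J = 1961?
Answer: 3766/801 ≈ 4.7016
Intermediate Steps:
(J + 1805)/(-120 + 921) = (1961 + 1805)/(-120 + 921) = 3766/801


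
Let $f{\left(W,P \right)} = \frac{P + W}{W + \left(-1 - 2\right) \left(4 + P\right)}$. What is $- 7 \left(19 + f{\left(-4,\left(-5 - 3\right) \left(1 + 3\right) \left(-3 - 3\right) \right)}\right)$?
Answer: $- \frac{19355}{148} \approx -130.78$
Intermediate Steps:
$f{\left(W,P \right)} = \frac{P + W}{-12 + W - 3 P}$ ($f{\left(W,P \right)} = \frac{P + W}{W - 3 \left(4 + P\right)} = \frac{P + W}{W - \left(12 + 3 P\right)} = \frac{P + W}{-12 + W - 3 P}$)
$- 7 \left(19 + f{\left(-4,\left(-5 - 3\right) \left(1 + 3\right) \left(-3 - 3\right) \right)}\right) = - 7 \left(19 + \frac{- \left(-5 - 3\right) \left(1 + 3\right) \left(-3 - 3\right) - -4}{12 - -4 + 3 \left(-5 - 3\right) \left(1 + 3\right) \left(-3 - 3\right)}\right) = - 7 \left(19 + \frac{- \left(-8\right) 4 \left(-6\right) + 4}{12 + 4 + 3 \left(- 8 \cdot 4 \left(-6\right)\right)}\right) = - 7 \left(19 + \frac{- \left(-8\right) \left(-24\right) + 4}{12 + 4 + 3 \left(\left(-8\right) \left(-24\right)\right)}\right) = - 7 \left(19 + \frac{\left(-1\right) 192 + 4}{12 + 4 + 3 \cdot 192}\right) = - 7 \left(19 + \frac{-192 + 4}{12 + 4 + 576}\right) = - 7 \left(19 + \frac{1}{592} \left(-188\right)\right) = - 7 \left(19 - \frac{47}{148}\right) = \left(-7\right) \frac{2765}{148} = - \frac{19355}{148}$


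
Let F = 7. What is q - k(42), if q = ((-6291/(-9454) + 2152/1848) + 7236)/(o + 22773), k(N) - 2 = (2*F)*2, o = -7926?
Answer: -956912809729/32423977278 ≈ -29.513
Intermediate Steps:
k(N) = 30 (k(N) = 2 + (2*7)*2 = 2 + 14*2 = 2 + 28 = 30)
q = 15806508611/32423977278 (q = ((-6291/(-9454) + 2152/1848) + 7236)/(-7926 + 22773) = ((-6291*(-1/9454) + 2152*(1/1848)) + 7236)/14847 = ((6291/9454 + 269/231) + 7236)*(1/14847) = (3996347/2183874 + 7236)*(1/14847) = (15806508611/2183874)*(1/14847) = 15806508611/32423977278 ≈ 0.48749)
q - k(42) = 15806508611/32423977278 - 1*30 = 15806508611/32423977278 - 30 = -956912809729/32423977278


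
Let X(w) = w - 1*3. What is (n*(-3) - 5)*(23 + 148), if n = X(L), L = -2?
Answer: 1710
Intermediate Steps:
X(w) = -3 + w (X(w) = w - 3 = -3 + w)
n = -5 (n = -3 - 2 = -5)
(n*(-3) - 5)*(23 + 148) = (-5*(-3) - 5)*(23 + 148) = (15 - 5)*171 = 10*171 = 1710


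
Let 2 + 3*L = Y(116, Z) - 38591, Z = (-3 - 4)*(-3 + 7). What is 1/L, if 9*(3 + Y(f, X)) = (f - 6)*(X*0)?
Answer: -3/38596 ≈ -7.7728e-5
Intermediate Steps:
Z = -28 (Z = -7*4 = -28)
Y(f, X) = -3 (Y(f, X) = -3 + ((f - 6)*(X*0))/9 = -3 + ((-6 + f)*0)/9 = -3 + (⅑)*0 = -3 + 0 = -3)
L = -38596/3 (L = -⅔ + (-3 - 38591)/3 = -⅔ + (⅓)*(-38594) = -⅔ - 38594/3 = -38596/3 ≈ -12865.)
1/L = 1/(-38596/3) = -3/38596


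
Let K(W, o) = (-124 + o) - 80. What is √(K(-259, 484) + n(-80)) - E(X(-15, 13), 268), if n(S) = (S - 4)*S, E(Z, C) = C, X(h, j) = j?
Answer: -268 + 10*√70 ≈ -184.33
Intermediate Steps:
n(S) = S*(-4 + S) (n(S) = (-4 + S)*S = S*(-4 + S))
K(W, o) = -204 + o
√(K(-259, 484) + n(-80)) - E(X(-15, 13), 268) = √((-204 + 484) - 80*(-4 - 80)) - 1*268 = √(280 - 80*(-84)) - 268 = √(280 + 6720) - 268 = √7000 - 268 = 10*√70 - 268 = -268 + 10*√70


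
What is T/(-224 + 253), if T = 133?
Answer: 133/29 ≈ 4.5862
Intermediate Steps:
T/(-224 + 253) = 133/(-224 + 253) = 133/29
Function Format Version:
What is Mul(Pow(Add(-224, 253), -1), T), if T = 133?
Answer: Rational(133, 29) ≈ 4.5862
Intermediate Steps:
Mul(Pow(Add(-224, 253), -1), T) = Mul(Pow(Add(-224, 253), -1), 133) = Mul(Pow(29, -1), 133) = Mul(Rational(1, 29), 133) = Rational(133, 29)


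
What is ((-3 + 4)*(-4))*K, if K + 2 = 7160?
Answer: -28632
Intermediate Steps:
K = 7158 (K = -2 + 7160 = 7158)
((-3 + 4)*(-4))*K = ((-3 + 4)*(-4))*7158 = (1*(-4))*7158 = -4*7158 = -28632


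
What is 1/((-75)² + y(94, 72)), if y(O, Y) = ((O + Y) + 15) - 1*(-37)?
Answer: 1/5843 ≈ 0.00017114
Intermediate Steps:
y(O, Y) = 52 + O + Y (y(O, Y) = (15 + O + Y) + 37 = 52 + O + Y)
1/((-75)² + y(94, 72)) = 1/((-75)² + (52 + 94 + 72)) = 1/(5625 + 218) = 1/5843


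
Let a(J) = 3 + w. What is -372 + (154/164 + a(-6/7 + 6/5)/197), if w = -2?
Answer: -5994037/16154 ≈ -371.06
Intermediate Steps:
a(J) = 1 (a(J) = 3 - 2 = 1)
-372 + (154/164 + a(-6/7 + 6/5)/197) = -372 + (154/164 + 1/197) = -372 + (154*(1/164) + 1*(1/197)) = -372 + (77/82 + 1/197) = -372 + 15251/16154 = -5994037/16154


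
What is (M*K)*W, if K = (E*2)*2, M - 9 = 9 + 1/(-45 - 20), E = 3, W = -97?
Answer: -1360716/65 ≈ -20934.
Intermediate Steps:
M = 1169/65 (M = 9 + (9 + 1/(-45 - 20)) = 9 + (9 + 1/(-65)) = 9 + (9 - 1/65) = 9 + 584/65 = 1169/65 ≈ 17.985)
K = 12 (K = (3*2)*2 = 6*2 = 12)
(M*K)*W = ((1169/65)*12)*(-97) = (14028/65)*(-97) = -1360716/65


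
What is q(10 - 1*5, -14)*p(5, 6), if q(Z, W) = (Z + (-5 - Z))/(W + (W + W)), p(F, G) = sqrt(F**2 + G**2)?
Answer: 5*sqrt(61)/42 ≈ 0.92979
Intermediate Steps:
q(Z, W) = -5/(3*W) (q(Z, W) = -5/(W + 2*W) = -5*1/(3*W) = -5/(3*W))
q(10 - 1*5, -14)*p(5, 6) = (-5/3/(-14))*sqrt(5**2 + 6**2) = (-5/3*(-1/14))*sqrt(25 + 36) = 5*sqrt(61)/42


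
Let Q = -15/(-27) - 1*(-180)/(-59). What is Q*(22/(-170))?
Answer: 2915/9027 ≈ 0.32292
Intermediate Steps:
Q = -1325/531 (Q = -15*(-1/27) + 180*(-1/59) = 5/9 - 180/59 = -1325/531 ≈ -2.4953)
Q*(22/(-170)) = -29150/(531*(-170)) = -29150*(-1)/(531*170) = -1325/531*(-11/85) = 2915/9027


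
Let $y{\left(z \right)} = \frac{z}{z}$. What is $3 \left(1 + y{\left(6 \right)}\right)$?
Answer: $6$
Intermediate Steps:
$y{\left(z \right)} = 1$
$3 \left(1 + y{\left(6 \right)}\right) = 3 \left(1 + 1\right) = 3 \cdot 2 = 6$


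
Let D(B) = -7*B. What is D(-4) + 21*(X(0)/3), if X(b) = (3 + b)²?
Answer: 91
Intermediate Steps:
D(-4) + 21*(X(0)/3) = -7*(-4) + 21*((3 + 0)²/3) = 28 + 21*(3²*(⅓)) = 28 + 21*(9*(⅓)) = 28 + 21*3 = 28 + 63 = 91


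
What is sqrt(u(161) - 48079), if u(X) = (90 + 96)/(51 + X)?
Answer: I*sqrt(540205786)/106 ≈ 219.27*I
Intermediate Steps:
u(X) = 186/(51 + X)
sqrt(u(161) - 48079) = sqrt(186/(51 + 161) - 48079) = sqrt(186/212 - 48079) = sqrt(186*(1/212) - 48079) = sqrt(93/106 - 48079) = sqrt(-5096281/106) = I*sqrt(540205786)/106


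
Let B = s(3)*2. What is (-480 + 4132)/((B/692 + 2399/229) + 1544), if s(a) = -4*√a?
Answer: 8910005172438700/3792549025876333 + 66264028072*√3/3792549025876333 ≈ 2.3494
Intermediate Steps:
B = -8*√3 (B = -4*√3*2 = -8*√3 ≈ -13.856)
(-480 + 4132)/((B/692 + 2399/229) + 1544) = (-480 + 4132)/((-8*√3/692 + 2399/229) + 1544) = 3652/((-8*√3*(1/692) + 2399*(1/229)) + 1544) = 3652/((-2*√3/173 + 2399/229) + 1544) = 3652/((2399/229 - 2*√3/173) + 1544) = 3652/(355975/229 - 2*√3/173)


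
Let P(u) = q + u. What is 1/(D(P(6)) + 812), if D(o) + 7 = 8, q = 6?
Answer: 1/813 ≈ 0.0012300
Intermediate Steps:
P(u) = 6 + u
D(o) = 1 (D(o) = -7 + 8 = 1)
1/(D(P(6)) + 812) = 1/(1 + 812) = 1/813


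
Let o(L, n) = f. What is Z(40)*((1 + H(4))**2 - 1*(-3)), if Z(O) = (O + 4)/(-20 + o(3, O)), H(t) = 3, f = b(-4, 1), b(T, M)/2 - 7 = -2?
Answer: -418/5 ≈ -83.600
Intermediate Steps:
b(T, M) = 10 (b(T, M) = 14 + 2*(-2) = 14 - 4 = 10)
f = 10
o(L, n) = 10
Z(O) = -2/5 - O/10 (Z(O) = (O + 4)/(-20 + 10) = (4 + O)/(-10) = (4 + O)*(-1/10) = -2/5 - O/10)
Z(40)*((1 + H(4))**2 - 1*(-3)) = (-2/5 - 1/10*40)*((1 + 3)**2 - 1*(-3)) = (-2/5 - 4)*(4**2 + 3) = -22*(16 + 3)/5 = -22/5*19 = -418/5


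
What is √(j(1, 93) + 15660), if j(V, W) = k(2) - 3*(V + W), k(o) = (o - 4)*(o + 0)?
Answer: √15374 ≈ 123.99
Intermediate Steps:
k(o) = o*(-4 + o) (k(o) = (-4 + o)*o = o*(-4 + o))
j(V, W) = -4 - 3*V - 3*W (j(V, W) = 2*(-4 + 2) - 3*(V + W) = 2*(-2) + (-3*V - 3*W) = -4 + (-3*V - 3*W) = -4 - 3*V - 3*W)
√(j(1, 93) + 15660) = √((-4 - 3*1 - 3*93) + 15660) = √((-4 - 3 - 279) + 15660) = √(-286 + 15660) = √15374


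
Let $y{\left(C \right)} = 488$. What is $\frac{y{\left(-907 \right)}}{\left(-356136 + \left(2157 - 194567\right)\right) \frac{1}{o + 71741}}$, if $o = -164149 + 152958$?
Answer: $- \frac{14774200}{274273} \approx -53.867$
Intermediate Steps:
$o = -11191$
$\frac{y{\left(-907 \right)}}{\left(-356136 + \left(2157 - 194567\right)\right) \frac{1}{o + 71741}} = \frac{488}{\left(-356136 + \left(2157 - 194567\right)\right) \frac{1}{-11191 + 71741}} = \frac{488}{\left(-356136 + \left(2157 - 194567\right)\right) \frac{1}{60550}} = \frac{488}{\left(-356136 - 192410\right) \frac{1}{60550}} = \frac{488}{\left(-548546\right) \frac{1}{60550}} = \frac{488}{- \frac{274273}{30275}} = 488 \left(- \frac{30275}{274273}\right) = - \frac{14774200}{274273}$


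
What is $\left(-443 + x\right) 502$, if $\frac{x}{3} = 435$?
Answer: $432724$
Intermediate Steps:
$x = 1305$ ($x = 3 \cdot 435 = 1305$)
$\left(-443 + x\right) 502 = \left(-443 + 1305\right) 502 = 862 \cdot 502 = 432724$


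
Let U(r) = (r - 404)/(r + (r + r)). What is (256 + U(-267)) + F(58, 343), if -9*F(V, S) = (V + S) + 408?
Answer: 133726/801 ≈ 166.95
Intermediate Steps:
U(r) = (-404 + r)/(3*r) (U(r) = (-404 + r)/(r + 2*r) = (-404 + r)/((3*r)) = (-404 + r)*(1/(3*r)) = (-404 + r)/(3*r))
F(V, S) = -136/3 - S/9 - V/9 (F(V, S) = -((V + S) + 408)/9 = -((S + V) + 408)/9 = -(408 + S + V)/9 = -136/3 - S/9 - V/9)
(256 + U(-267)) + F(58, 343) = (256 + (⅓)*(-404 - 267)/(-267)) + (-136/3 - ⅑*343 - ⅑*58) = (256 + (⅓)*(-1/267)*(-671)) + (-136/3 - 343/9 - 58/9) = (256 + 671/801) - 809/9 = 205727/801 - 809/9 = 133726/801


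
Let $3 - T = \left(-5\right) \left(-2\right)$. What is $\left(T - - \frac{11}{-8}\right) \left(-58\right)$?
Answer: $\frac{1943}{4} \approx 485.75$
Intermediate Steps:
$T = -7$ ($T = 3 - \left(-5\right) \left(-2\right) = 3 - 10 = -7$)
$\left(T - - \frac{11}{-8}\right) \left(-58\right) = \left(-7 - - \frac{11}{-8}\right) \left(-58\right) = \left(-7 - \left(-11\right) \left(- \frac{1}{8}\right)\right) \left(-58\right) = \left(-7 - \frac{11}{8}\right) \left(-58\right) = \left(- \frac{67}{8}\right) \left(-58\right) = \frac{1943}{4}$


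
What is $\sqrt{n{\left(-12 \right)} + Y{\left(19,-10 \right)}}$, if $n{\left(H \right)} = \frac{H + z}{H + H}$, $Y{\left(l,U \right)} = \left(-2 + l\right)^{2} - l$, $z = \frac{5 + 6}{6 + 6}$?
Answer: $\frac{\sqrt{155786}}{24} \approx 16.446$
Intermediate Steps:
$z = \frac{11}{12} \approx 0.91667$
$n{\left(H \right)} = \frac{\frac{11}{12} + H}{2 H}$ ($n{\left(H \right)} = \frac{H + \frac{11}{12}}{H + H} = \frac{\frac{11}{12} + H}{2 H}$)
$\sqrt{n{\left(-12 \right)} + Y{\left(19,-10 \right)}} = \sqrt{\frac{11 + 12 \left(-12\right)}{24 \left(-12\right)} + \left(\left(-2 + 19\right)^{2} - 19\right)} = \sqrt{\frac{1}{24} \left(- \frac{1}{12}\right) \left(11 - 144\right) - \left(19 - 17^{2}\right)} = \sqrt{\frac{1}{24} \left(- \frac{1}{12}\right) \left(-133\right) + \left(289 - 19\right)} = \sqrt{\frac{133}{288} + 270} = \sqrt{\frac{77893}{288}} = \frac{\sqrt{155786}}{24}$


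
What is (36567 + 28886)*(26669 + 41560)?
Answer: 4465792737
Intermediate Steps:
(36567 + 28886)*(26669 + 41560) = 65453*68229 = 4465792737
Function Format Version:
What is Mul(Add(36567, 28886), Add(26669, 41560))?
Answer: 4465792737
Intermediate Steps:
Mul(Add(36567, 28886), Add(26669, 41560)) = Mul(65453, 68229) = 4465792737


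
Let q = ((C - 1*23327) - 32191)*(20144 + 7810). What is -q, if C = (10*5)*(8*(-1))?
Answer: 1563131772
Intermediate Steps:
C = -400 (C = 50*(-8) = -400)
q = -1563131772 (q = ((-400 - 1*23327) - 32191)*(20144 + 7810) = ((-400 - 23327) - 32191)*27954 = (-23727 - 32191)*27954 = -55918*27954 = -1563131772)
-q = -1*(-1563131772) = 1563131772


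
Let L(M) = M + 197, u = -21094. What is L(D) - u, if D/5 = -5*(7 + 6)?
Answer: 20966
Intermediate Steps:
D = -325 (D = 5*(-5*(7 + 6)) = 5*(-5*13) = 5*(-65) = -325)
L(M) = 197 + M
L(D) - u = (197 - 325) - 1*(-21094) = -128 + 21094 = 20966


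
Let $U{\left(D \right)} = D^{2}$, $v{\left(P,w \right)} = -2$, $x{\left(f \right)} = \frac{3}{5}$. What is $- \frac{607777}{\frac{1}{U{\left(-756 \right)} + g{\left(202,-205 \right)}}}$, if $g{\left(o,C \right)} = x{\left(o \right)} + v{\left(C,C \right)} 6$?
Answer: $- \frac{1736797534071}{5} \approx -3.4736 \cdot 10^{11}$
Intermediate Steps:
$x{\left(f \right)} = \frac{3}{5}$ ($x{\left(f \right)} = 3 \cdot \frac{1}{5} = \frac{3}{5}$)
$g{\left(o,C \right)} = - \frac{57}{5}$ ($g{\left(o,C \right)} = \frac{3}{5} - 12 = - \frac{57}{5}$)
$- \frac{607777}{\frac{1}{U{\left(-756 \right)} + g{\left(202,-205 \right)}}} = - \frac{607777}{\frac{1}{\left(-756\right)^{2} - \frac{57}{5}}} = - \frac{607777}{\frac{1}{571536 - \frac{57}{5}}} = - \frac{607777}{\frac{1}{\frac{2857623}{5}}} = - \frac{607777}{\frac{5}{2857623}} = \left(-607777\right) \frac{2857623}{5} = - \frac{1736797534071}{5}$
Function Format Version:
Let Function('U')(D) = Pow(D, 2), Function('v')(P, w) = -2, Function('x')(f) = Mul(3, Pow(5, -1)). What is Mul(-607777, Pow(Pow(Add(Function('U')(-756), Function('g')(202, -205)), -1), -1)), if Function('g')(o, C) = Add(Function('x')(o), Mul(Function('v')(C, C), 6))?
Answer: Rational(-1736797534071, 5) ≈ -3.4736e+11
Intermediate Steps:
Function('x')(f) = Rational(3, 5) (Function('x')(f) = Mul(3, Rational(1, 5)) = Rational(3, 5))
Function('g')(o, C) = Rational(-57, 5) (Function('g')(o, C) = Add(Rational(3, 5), Mul(-2, 6)) = Add(Rational(3, 5), -12) = Rational(-57, 5))
Mul(-607777, Pow(Pow(Add(Function('U')(-756), Function('g')(202, -205)), -1), -1)) = Mul(-607777, Pow(Pow(Add(Pow(-756, 2), Rational(-57, 5)), -1), -1)) = Mul(-607777, Pow(Pow(Add(571536, Rational(-57, 5)), -1), -1)) = Mul(-607777, Pow(Pow(Rational(2857623, 5), -1), -1)) = Mul(-607777, Pow(Rational(5, 2857623), -1)) = Mul(-607777, Rational(2857623, 5)) = Rational(-1736797534071, 5)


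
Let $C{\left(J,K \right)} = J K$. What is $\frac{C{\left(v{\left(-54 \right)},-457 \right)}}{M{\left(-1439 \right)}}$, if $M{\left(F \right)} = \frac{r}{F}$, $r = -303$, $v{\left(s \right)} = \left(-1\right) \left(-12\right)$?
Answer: $- \frac{2630492}{101} \approx -26044.0$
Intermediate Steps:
$v{\left(s \right)} = 12$
$M{\left(F \right)} = - \frac{303}{F}$
$\frac{C{\left(v{\left(-54 \right)},-457 \right)}}{M{\left(-1439 \right)}} = \frac{12 \left(-457\right)}{\left(-303\right) \frac{1}{-1439}} = - \frac{5484}{\left(-303\right) \left(- \frac{1}{1439}\right)} = - \frac{5484}{\frac{303}{1439}} = \left(-5484\right) \frac{1439}{303} = - \frac{2630492}{101}$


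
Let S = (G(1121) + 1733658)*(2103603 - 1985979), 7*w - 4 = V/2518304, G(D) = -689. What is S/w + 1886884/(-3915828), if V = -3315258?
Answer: 1758840891289140879625829/3307875144903 ≈ 5.3171e+11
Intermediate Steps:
w = 3378979/8814064 (w = 4/7 + (-3315258/2518304)/7 = 4/7 + (-3315258*1/2518304)/7 = 4/7 + (⅐)*(-1657629/1259152) = 4/7 - 1657629/8814064 = 3378979/8814064 ≈ 0.38336)
S = 203838745656 (S = (-689 + 1733658)*(2103603 - 1985979) = 1732969*117624 = 203838745656)
S/w + 1886884/(-3915828) = 203838745656/(3378979/8814064) + 1886884/(-3915828) = 203838745656*(8814064/3378979) + 1886884*(-1/3915828) = 1796647749891705984/3378979 - 471721/978957 = 1758840891289140879625829/3307875144903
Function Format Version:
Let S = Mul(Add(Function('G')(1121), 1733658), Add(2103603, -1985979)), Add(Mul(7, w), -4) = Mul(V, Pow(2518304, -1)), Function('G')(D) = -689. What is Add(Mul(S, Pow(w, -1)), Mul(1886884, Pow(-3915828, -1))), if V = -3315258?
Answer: Rational(1758840891289140879625829, 3307875144903) ≈ 5.3171e+11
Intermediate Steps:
w = Rational(3378979, 8814064) (w = Add(Rational(4, 7), Mul(Rational(1, 7), Mul(-3315258, Pow(2518304, -1)))) = Add(Rational(4, 7), Mul(Rational(1, 7), Mul(-3315258, Rational(1, 2518304)))) = Add(Rational(4, 7), Mul(Rational(1, 7), Rational(-1657629, 1259152))) = Add(Rational(4, 7), Rational(-1657629, 8814064)) = Rational(3378979, 8814064) ≈ 0.38336)
S = 203838745656 (S = Mul(Add(-689, 1733658), Add(2103603, -1985979)) = Mul(1732969, 117624) = 203838745656)
Add(Mul(S, Pow(w, -1)), Mul(1886884, Pow(-3915828, -1))) = Add(Mul(203838745656, Pow(Rational(3378979, 8814064), -1)), Mul(1886884, Pow(-3915828, -1))) = Add(Mul(203838745656, Rational(8814064, 3378979)), Mul(1886884, Rational(-1, 3915828))) = Add(Rational(1796647749891705984, 3378979), Rational(-471721, 978957)) = Rational(1758840891289140879625829, 3307875144903)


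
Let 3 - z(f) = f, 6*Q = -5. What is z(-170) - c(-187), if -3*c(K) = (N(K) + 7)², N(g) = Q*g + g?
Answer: 39709/108 ≈ 367.68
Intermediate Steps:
Q = -⅚ (Q = (⅙)*(-5) = -⅚ ≈ -0.83333)
z(f) = 3 - f
N(g) = g/6 (N(g) = -5*g/6 + g = g/6)
c(K) = -(7 + K/6)²/3 (c(K) = -(K/6 + 7)²/3 = -(7 + K/6)²/3)
z(-170) - c(-187) = (3 - 1*(-170)) - (-1)*(42 - 187)²/108 = (3 + 170) - (-1)*(-145)²/108 = 173 - (-1)*21025/108 = 173 - 1*(-21025/108) = 173 + 21025/108 = 39709/108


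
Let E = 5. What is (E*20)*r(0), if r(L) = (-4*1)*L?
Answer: 0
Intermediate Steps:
r(L) = -4*L
(E*20)*r(0) = (5*20)*(-4*0) = 100*0 = 0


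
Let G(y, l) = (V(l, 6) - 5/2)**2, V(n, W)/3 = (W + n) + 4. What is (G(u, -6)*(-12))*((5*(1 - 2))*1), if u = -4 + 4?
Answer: 5415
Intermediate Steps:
V(n, W) = 12 + 3*W + 3*n (V(n, W) = 3*((W + n) + 4) = 3*(4 + W + n) = 12 + 3*W + 3*n)
u = 0
G(y, l) = (55/2 + 3*l)**2 (G(y, l) = ((12 + 3*6 + 3*l) - 5/2)**2 = ((12 + 18 + 3*l) - 5*1/2)**2 = ((30 + 3*l) - 5/2)**2 = (55/2 + 3*l)**2)
(G(u, -6)*(-12))*((5*(1 - 2))*1) = (((55 + 6*(-6))**2/4)*(-12))*((5*(1 - 2))*1) = (((55 - 36)**2/4)*(-12))*((5*(-1))*1) = (((1/4)*19**2)*(-12))*(-5*1) = (((1/4)*361)*(-12))*(-5) = ((361/4)*(-12))*(-5) = -1083*(-5) = 5415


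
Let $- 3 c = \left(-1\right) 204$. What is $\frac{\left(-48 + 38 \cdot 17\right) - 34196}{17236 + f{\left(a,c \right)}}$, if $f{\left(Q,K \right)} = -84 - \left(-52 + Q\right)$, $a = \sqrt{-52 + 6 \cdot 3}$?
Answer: $- \frac{17000588}{8705225} - \frac{16799 i \sqrt{34}}{147988825} \approx -1.9529 - 0.0006619 i$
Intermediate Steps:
$a = i \sqrt{34}$ ($a = \sqrt{-52 + 18} = \sqrt{-34} = i \sqrt{34} \approx 5.8309 i$)
$c = 68$ ($c = - \frac{\left(-1\right) 204}{3} = \left(- \frac{1}{3}\right) \left(-204\right) = 68$)
$f{\left(Q,K \right)} = -32 - Q$
$\frac{\left(-48 + 38 \cdot 17\right) - 34196}{17236 + f{\left(a,c \right)}} = \frac{\left(-48 + 38 \cdot 17\right) - 34196}{17236 - \left(32 + i \sqrt{34}\right)} = \frac{\left(-48 + 646\right) - 34196}{17236 - \left(32 + i \sqrt{34}\right)} = \frac{598 - 34196}{17204 - i \sqrt{34}} = - \frac{33598}{17204 - i \sqrt{34}}$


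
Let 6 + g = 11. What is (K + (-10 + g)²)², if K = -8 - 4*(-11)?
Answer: 3721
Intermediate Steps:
g = 5 (g = -6 + 11 = 5)
K = 36 (K = -8 + 44 = 36)
(K + (-10 + g)²)² = (36 + (-10 + 5)²)² = (36 + (-5)²)² = (36 + 25)² = 61² = 3721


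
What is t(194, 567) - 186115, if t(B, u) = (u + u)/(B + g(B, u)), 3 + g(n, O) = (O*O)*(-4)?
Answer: -239300154109/1285765 ≈ -1.8612e+5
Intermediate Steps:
g(n, O) = -3 - 4*O² (g(n, O) = -3 + (O*O)*(-4) = -3 + O²*(-4) = -3 - 4*O²)
t(B, u) = 2*u/(-3 + B - 4*u²) (t(B, u) = (u + u)/(B + (-3 - 4*u²)) = (2*u)/(-3 + B - 4*u²) = 2*u/(-3 + B - 4*u²))
t(194, 567) - 186115 = -2*567/(3 - 1*194 + 4*567²) - 186115 = -2*567/(3 - 194 + 4*321489) - 186115 = -2*567/(3 - 194 + 1285956) - 186115 = -2*567/1285765 - 186115 = -2*567*1/1285765 - 186115 = -1134/1285765 - 186115 = -239300154109/1285765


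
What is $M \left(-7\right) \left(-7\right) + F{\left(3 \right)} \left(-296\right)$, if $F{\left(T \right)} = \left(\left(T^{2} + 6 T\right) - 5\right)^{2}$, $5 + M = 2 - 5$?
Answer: $-143656$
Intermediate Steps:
$M = -8$ ($M = -5 + \left(2 - 5\right) = -5 - 3 = -8$)
$F{\left(T \right)} = \left(-5 + T^{2} + 6 T\right)^{2}$
$M \left(-7\right) \left(-7\right) + F{\left(3 \right)} \left(-296\right) = \left(-8\right) \left(-7\right) \left(-7\right) + \left(-5 + 3^{2} + 6 \cdot 3\right)^{2} \left(-296\right) = 56 \left(-7\right) + \left(-5 + 9 + 18\right)^{2} \left(-296\right) = -392 + 22^{2} \left(-296\right) = -392 + 484 \left(-296\right) = -392 - 143264 = -143656$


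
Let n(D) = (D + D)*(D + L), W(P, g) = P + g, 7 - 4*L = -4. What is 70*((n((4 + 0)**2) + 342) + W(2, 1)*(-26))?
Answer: 60480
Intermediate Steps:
L = 11/4 (L = 7/4 - 1/4*(-4) = 7/4 + 1 = 11/4 ≈ 2.7500)
n(D) = 2*D*(11/4 + D) (n(D) = (D + D)*(D + 11/4) = (2*D)*(11/4 + D) = 2*D*(11/4 + D))
70*((n((4 + 0)**2) + 342) + W(2, 1)*(-26)) = 70*(((4 + 0)**2*(11 + 4*(4 + 0)**2)/2 + 342) + (2 + 1)*(-26)) = 70*(((1/2)*4**2*(11 + 4*4**2) + 342) + 3*(-26)) = 70*(((1/2)*16*(11 + 4*16) + 342) - 78) = 70*(((1/2)*16*(11 + 64) + 342) - 78) = 70*(((1/2)*16*75 + 342) - 78) = 70*((600 + 342) - 78) = 70*(942 - 78) = 70*864 = 60480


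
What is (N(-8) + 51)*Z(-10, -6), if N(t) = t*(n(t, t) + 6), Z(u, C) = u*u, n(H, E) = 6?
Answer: -4500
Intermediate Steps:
Z(u, C) = u²
N(t) = 12*t (N(t) = t*(6 + 6) = t*12 = 12*t)
(N(-8) + 51)*Z(-10, -6) = (12*(-8) + 51)*(-10)² = (-96 + 51)*100 = -45*100 = -4500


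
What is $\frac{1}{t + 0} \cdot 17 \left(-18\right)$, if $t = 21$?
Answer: $- \frac{102}{7} \approx -14.571$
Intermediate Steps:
$\frac{1}{t + 0} \cdot 17 \left(-18\right) = \frac{1}{21 + 0} \cdot 17 \left(-18\right) = \frac{1}{21} \cdot 17 \left(-18\right) = \frac{17}{21} \left(-18\right) = - \frac{102}{7}$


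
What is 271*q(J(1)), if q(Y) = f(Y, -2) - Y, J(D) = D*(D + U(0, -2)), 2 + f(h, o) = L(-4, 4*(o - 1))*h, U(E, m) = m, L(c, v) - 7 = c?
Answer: -1084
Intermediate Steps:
L(c, v) = 7 + c
f(h, o) = -2 + 3*h (f(h, o) = -2 + (7 - 4)*h = -2 + 3*h)
J(D) = D*(-2 + D) (J(D) = D*(D - 2) = D*(-2 + D))
q(Y) = -2 + 2*Y (q(Y) = (-2 + 3*Y) - Y = -2 + 2*Y)
271*q(J(1)) = 271*(-2 + 2*(1*(-2 + 1))) = 271*(-2 + 2*(1*(-1))) = 271*(-2 + 2*(-1)) = 271*(-2 - 2) = 271*(-4) = -1084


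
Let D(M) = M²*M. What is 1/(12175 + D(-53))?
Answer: -1/136702 ≈ -7.3152e-6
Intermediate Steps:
D(M) = M³
1/(12175 + D(-53)) = 1/(12175 + (-53)³) = 1/(12175 - 148877) = 1/(-136702) = -1/136702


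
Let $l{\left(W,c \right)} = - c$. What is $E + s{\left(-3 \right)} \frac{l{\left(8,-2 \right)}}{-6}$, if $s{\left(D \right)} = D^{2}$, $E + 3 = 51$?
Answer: $45$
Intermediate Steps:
$E = 48$ ($E = -3 + 51 = 48$)
$E + s{\left(-3 \right)} \frac{l{\left(8,-2 \right)}}{-6} = 48 + \left(-3\right)^{2} \frac{\left(-1\right) \left(-2\right)}{-6} = 48 + 9 \cdot 2 \left(- \frac{1}{6}\right) = 48 + 9 \left(- \frac{1}{3}\right) = 48 - 3 = 45$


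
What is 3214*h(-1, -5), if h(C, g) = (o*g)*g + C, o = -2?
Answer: -163914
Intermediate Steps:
h(C, g) = C - 2*g**2 (h(C, g) = (-2*g)*g + C = -2*g**2 + C = C - 2*g**2)
3214*h(-1, -5) = 3214*(-1 - 2*(-5)**2) = 3214*(-1 - 2*25) = 3214*(-1 - 50) = 3214*(-51) = -163914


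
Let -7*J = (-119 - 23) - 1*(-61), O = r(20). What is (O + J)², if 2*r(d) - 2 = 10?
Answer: 15129/49 ≈ 308.75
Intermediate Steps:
r(d) = 6 (r(d) = 1 + (½)*10 = 1 + 5 = 6)
O = 6
J = 81/7 (J = -((-119 - 23) - 1*(-61))/7 = -(-142 + 61)/7 = -⅐*(-81) = 81/7 ≈ 11.571)
(O + J)² = (6 + 81/7)² = (123/7)² = 15129/49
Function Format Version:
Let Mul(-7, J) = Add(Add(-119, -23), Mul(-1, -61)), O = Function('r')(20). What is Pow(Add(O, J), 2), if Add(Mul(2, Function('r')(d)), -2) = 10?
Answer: Rational(15129, 49) ≈ 308.75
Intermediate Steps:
Function('r')(d) = 6 (Function('r')(d) = Add(1, Mul(Rational(1, 2), 10)) = Add(1, 5) = 6)
O = 6
J = Rational(81, 7) (J = Mul(Rational(-1, 7), Add(Add(-119, -23), Mul(-1, -61))) = Mul(Rational(-1, 7), Add(-142, 61)) = Mul(Rational(-1, 7), -81) = Rational(81, 7) ≈ 11.571)
Pow(Add(O, J), 2) = Pow(Add(6, Rational(81, 7)), 2) = Pow(Rational(123, 7), 2) = Rational(15129, 49)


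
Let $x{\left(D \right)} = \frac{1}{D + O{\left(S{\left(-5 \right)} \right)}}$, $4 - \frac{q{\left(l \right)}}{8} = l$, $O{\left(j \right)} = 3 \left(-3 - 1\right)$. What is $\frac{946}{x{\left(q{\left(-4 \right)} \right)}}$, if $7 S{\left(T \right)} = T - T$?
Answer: $49192$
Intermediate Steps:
$S{\left(T \right)} = 0$ ($S{\left(T \right)} = \frac{T - T}{7} = \frac{1}{7} \cdot 0 = 0$)
$O{\left(j \right)} = -12$ ($O{\left(j \right)} = 3 \left(-4\right) = -12$)
$q{\left(l \right)} = 32 - 8 l$
$x{\left(D \right)} = \frac{1}{-12 + D}$ ($x{\left(D \right)} = \frac{1}{D - 12} = \frac{1}{-12 + D}$)
$\frac{946}{x{\left(q{\left(-4 \right)} \right)}} = \frac{946}{\frac{1}{-12 + \left(32 - -32\right)}} = \frac{946}{\frac{1}{-12 + \left(32 + 32\right)}} = \frac{946}{\frac{1}{-12 + 64}} = \frac{946}{\frac{1}{52}} = 946 \frac{1}{\frac{1}{52}} = 946 \cdot 52 = 49192$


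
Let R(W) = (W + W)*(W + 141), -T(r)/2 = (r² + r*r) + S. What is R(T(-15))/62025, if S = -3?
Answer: 448788/20675 ≈ 21.707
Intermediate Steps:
T(r) = 6 - 4*r² (T(r) = -2*((r² + r*r) - 3) = -2*((r² + r²) - 3) = -2*(2*r² - 3) = -2*(-3 + 2*r²) = 6 - 4*r²)
R(W) = 2*W*(141 + W) (R(W) = (2*W)*(141 + W) = 2*W*(141 + W))
R(T(-15))/62025 = (2*(6 - 4*(-15)²)*(141 + (6 - 4*(-15)²)))/62025 = (2*(6 - 4*225)*(141 + (6 - 4*225)))*(1/62025) = (2*(6 - 900)*(141 + (6 - 900)))*(1/62025) = (2*(-894)*(141 - 894))*(1/62025) = (2*(-894)*(-753))*(1/62025) = 1346364*(1/62025) = 448788/20675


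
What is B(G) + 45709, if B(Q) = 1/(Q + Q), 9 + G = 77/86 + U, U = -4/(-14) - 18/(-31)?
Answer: 6174408098/135081 ≈ 45709.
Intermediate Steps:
U = 188/217 (U = -4*(-1/14) - 18*(-1/31) = 2/7 + 18/31 = 188/217 ≈ 0.86636)
G = -135081/18662 (G = -9 + (77/86 + 188/217) = -9 + 32877/18662 = -135081/18662 ≈ -7.2383)
B(Q) = 1/(2*Q)
B(G) + 45709 = 1/(2*(-135081/18662)) + 45709 = (½)*(-18662/135081) + 45709 = -9331/135081 + 45709 = 6174408098/135081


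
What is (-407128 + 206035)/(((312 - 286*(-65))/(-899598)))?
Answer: 90451430307/9451 ≈ 9.5706e+6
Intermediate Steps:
(-407128 + 206035)/(((312 - 286*(-65))/(-899598))) = -201093*(-899598/(312 + 18590)) = -201093/(18902*(-1/899598)) = -201093/(-9451/449799) = -201093*(-449799/9451) = 90451430307/9451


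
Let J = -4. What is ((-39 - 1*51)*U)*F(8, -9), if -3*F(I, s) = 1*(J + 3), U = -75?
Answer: 2250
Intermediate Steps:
F(I, s) = 1/3 (F(I, s) = -(-4 + 3)/3 = -(-1)/3 = -1/3*(-1) = 1/3)
((-39 - 1*51)*U)*F(8, -9) = ((-39 - 1*51)*(-75))*(1/3) = ((-39 - 51)*(-75))*(1/3) = -90*(-75)*(1/3) = 6750*(1/3) = 2250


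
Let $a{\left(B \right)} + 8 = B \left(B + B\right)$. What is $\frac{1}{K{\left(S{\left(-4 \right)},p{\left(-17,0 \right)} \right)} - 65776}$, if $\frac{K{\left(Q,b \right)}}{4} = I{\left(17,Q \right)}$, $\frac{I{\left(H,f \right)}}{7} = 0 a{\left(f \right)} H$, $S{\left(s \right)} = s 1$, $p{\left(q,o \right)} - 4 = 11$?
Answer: $- \frac{1}{65776} \approx -1.5203 \cdot 10^{-5}$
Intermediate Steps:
$p{\left(q,o \right)} = 15$ ($p{\left(q,o \right)} = 4 + 11 = 15$)
$S{\left(s \right)} = s$
$a{\left(B \right)} = -8 + 2 B^{2}$ ($a{\left(B \right)} = -8 + B \left(B + B\right) = -8 + B 2 B = -8 + 2 B^{2}$)
$I{\left(H,f \right)} = 0$ ($I{\left(H,f \right)} = 7 \cdot 0 \left(-8 + 2 f^{2}\right) H = 7 \cdot 0 H = 7 \cdot 0 = 0$)
$K{\left(Q,b \right)} = 0$ ($K{\left(Q,b \right)} = 4 \cdot 0 = 0$)
$\frac{1}{K{\left(S{\left(-4 \right)},p{\left(-17,0 \right)} \right)} - 65776} = \frac{1}{0 - 65776} = \frac{1}{-65776} = - \frac{1}{65776}$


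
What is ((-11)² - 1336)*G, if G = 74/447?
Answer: -29970/149 ≈ -201.14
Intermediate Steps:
G = 74/447 (G = 74*(1/447) = 74/447 ≈ 0.16555)
((-11)² - 1336)*G = ((-11)² - 1336)*(74/447) = (121 - 1336)*(74/447) = -1215*74/447 = -29970/149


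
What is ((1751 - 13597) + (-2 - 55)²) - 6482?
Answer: -15079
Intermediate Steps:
((1751 - 13597) + (-2 - 55)²) - 6482 = (-11846 + (-57)²) - 6482 = (-11846 + 3249) - 6482 = -8597 - 6482 = -15079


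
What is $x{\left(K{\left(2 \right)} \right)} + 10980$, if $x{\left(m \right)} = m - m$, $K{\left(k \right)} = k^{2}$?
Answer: $10980$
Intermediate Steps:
$x{\left(m \right)} = 0$
$x{\left(K{\left(2 \right)} \right)} + 10980 = 0 + 10980 = 10980$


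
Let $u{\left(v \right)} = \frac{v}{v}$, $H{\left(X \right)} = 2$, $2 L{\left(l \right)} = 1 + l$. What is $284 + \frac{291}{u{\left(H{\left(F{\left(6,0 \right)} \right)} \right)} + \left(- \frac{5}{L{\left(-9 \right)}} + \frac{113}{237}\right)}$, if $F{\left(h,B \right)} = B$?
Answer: $\frac{1010008}{2585} \approx 390.72$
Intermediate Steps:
$L{\left(l \right)} = \frac{1}{2} + \frac{l}{2}$ ($L{\left(l \right)} = \frac{1 + l}{2} = \frac{1}{2} + \frac{l}{2}$)
$u{\left(v \right)} = 1$
$284 + \frac{291}{u{\left(H{\left(F{\left(6,0 \right)} \right)} \right)} + \left(- \frac{5}{L{\left(-9 \right)}} + \frac{113}{237}\right)} = 284 + \frac{291}{1 - \left(- \frac{113}{237} + \frac{5}{\frac{1}{2} + \frac{1}{2} \left(-9\right)}\right)} = 284 + \frac{291}{1 - \left(- \frac{113}{237} + \frac{5}{\frac{1}{2} - \frac{9}{2}}\right)} = 284 + \frac{291}{1 - \left(- \frac{113}{237} + \frac{5}{-4}\right)} = 284 + \frac{291}{1 + \left(\left(-5\right) \left(- \frac{1}{4}\right) + \frac{113}{237}\right)} = 284 + \frac{291}{1 + \left(\frac{5}{4} + \frac{113}{237}\right)} = 284 + \frac{291}{1 + \frac{1637}{948}} = 284 + \frac{291}{\frac{2585}{948}} = 284 + 291 \cdot \frac{948}{2585} = 284 + \frac{275868}{2585} = \frac{1010008}{2585}$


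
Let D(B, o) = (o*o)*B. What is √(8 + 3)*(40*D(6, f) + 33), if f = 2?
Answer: 993*√11 ≈ 3293.4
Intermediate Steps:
D(B, o) = B*o² (D(B, o) = o²*B = B*o²)
√(8 + 3)*(40*D(6, f) + 33) = √(8 + 3)*(40*(6*2²) + 33) = √11*(40*(6*4) + 33) = √11*(40*24 + 33) = √11*(960 + 33) = √11*993 = 993*√11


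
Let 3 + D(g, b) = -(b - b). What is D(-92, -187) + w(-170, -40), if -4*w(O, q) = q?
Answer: 7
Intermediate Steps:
w(O, q) = -q/4
D(g, b) = -3 (D(g, b) = -3 - (b - b) = -3 - 1*0 = -3 + 0 = -3)
D(-92, -187) + w(-170, -40) = -3 - 1/4*(-40) = -3 + 10 = 7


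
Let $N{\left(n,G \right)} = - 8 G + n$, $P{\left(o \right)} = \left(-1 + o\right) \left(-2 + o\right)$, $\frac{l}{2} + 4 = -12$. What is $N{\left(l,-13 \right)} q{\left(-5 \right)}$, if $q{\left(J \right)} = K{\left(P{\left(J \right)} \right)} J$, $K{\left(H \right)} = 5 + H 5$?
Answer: $-77400$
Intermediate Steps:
$l = -32$ ($l = -8 + 2 \left(-12\right) = -8 - 24 = -32$)
$N{\left(n,G \right)} = n - 8 G$
$K{\left(H \right)} = 5 + 5 H$
$q{\left(J \right)} = J \left(15 - 15 J + 5 J^{2}\right)$ ($q{\left(J \right)} = \left(5 + 5 \left(2 + J^{2} - 3 J\right)\right) J = \left(5 + \left(10 - 15 J + 5 J^{2}\right)\right) J = \left(15 - 15 J + 5 J^{2}\right) J = J \left(15 - 15 J + 5 J^{2}\right)$)
$N{\left(l,-13 \right)} q{\left(-5 \right)} = \left(-32 - -104\right) 5 \left(-5\right) \left(3 + \left(-5\right)^{2} - -15\right) = \left(-32 + 104\right) 5 \left(-5\right) \left(3 + 25 + 15\right) = 72 \cdot 5 \left(-5\right) 43 = 72 \left(-1075\right) = -77400$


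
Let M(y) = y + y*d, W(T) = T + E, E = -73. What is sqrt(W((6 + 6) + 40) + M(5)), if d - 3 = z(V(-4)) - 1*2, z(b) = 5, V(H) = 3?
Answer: sqrt(14) ≈ 3.7417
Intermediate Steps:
d = 6 (d = 3 + (5 - 1*2) = 3 + (5 - 2) = 3 + 3 = 6)
W(T) = -73 + T (W(T) = T - 73 = -73 + T)
M(y) = 7*y (M(y) = y + y*6 = y + 6*y = 7*y)
sqrt(W((6 + 6) + 40) + M(5)) = sqrt((-73 + ((6 + 6) + 40)) + 7*5) = sqrt((-73 + (12 + 40)) + 35) = sqrt((-73 + 52) + 35) = sqrt(-21 + 35) = sqrt(14)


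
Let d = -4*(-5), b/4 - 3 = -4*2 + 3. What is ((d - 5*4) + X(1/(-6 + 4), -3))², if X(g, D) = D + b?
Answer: 121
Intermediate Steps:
b = -8 (b = 12 + 4*(-4*2 + 3) = 12 + 4*(-8 + 3) = 12 + 4*(-5) = 12 - 20 = -8)
d = 20
X(g, D) = -8 + D (X(g, D) = D - 8 = -8 + D)
((d - 5*4) + X(1/(-6 + 4), -3))² = ((20 - 5*4) + (-8 - 3))² = ((20 - 20) - 11)² = (0 - 11)² = (-11)² = 121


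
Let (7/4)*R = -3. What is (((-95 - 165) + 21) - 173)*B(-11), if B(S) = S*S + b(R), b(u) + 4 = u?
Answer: -332484/7 ≈ -47498.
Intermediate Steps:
R = -12/7 (R = (4/7)*(-3) = -12/7 ≈ -1.7143)
b(u) = -4 + u
B(S) = -40/7 + S² (B(S) = S*S + (-4 - 12/7) = S² - 40/7 = -40/7 + S²)
(((-95 - 165) + 21) - 173)*B(-11) = (((-95 - 165) + 21) - 173)*(-40/7 + (-11)²) = ((-260 + 21) - 173)*(-40/7 + 121) = (-239 - 173)*(807/7) = -412*807/7 = -332484/7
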